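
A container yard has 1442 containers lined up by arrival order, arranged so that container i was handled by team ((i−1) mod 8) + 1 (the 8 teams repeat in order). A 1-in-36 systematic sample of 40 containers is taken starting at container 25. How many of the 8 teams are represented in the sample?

2

Consecutive selections differ by k = 36, so their team numbers differ by 36 mod 8 = 4.
gcd(36, 8) = 4, so the sample visits 8/4 = 2 distinct residues mod 8.
Start 25 is team 1; the teams hit are 1, 5.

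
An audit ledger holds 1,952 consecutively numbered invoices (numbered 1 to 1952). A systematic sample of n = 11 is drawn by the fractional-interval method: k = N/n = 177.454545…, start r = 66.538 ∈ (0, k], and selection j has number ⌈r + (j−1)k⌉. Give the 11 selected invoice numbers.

j=1: r + 0k = 66.538 → ⌈·⌉ = 67
j=2: r + 1k = 243.992545… → ⌈·⌉ = 244
j=3: r + 2k = 421.447090… → ⌈·⌉ = 422
j=4: r + 3k = 598.901636… → ⌈·⌉ = 599
j=5: r + 4k = 776.356181… → ⌈·⌉ = 777
j=6: r + 5k = 953.810727… → ⌈·⌉ = 954
j=7: r + 6k = 1131.265272… → ⌈·⌉ = 1132
j=8: r + 7k = 1308.719818… → ⌈·⌉ = 1309
j=9: r + 8k = 1486.174363… → ⌈·⌉ = 1487
j=10: r + 9k = 1663.628909… → ⌈·⌉ = 1664
j=11: r + 10k = 1841.083454… → ⌈·⌉ = 1842

67, 244, 422, 599, 777, 954, 1132, 1309, 1487, 1664, 1842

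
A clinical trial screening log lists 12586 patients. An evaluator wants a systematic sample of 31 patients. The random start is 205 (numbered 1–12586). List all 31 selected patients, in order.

205, 611, 1017, 1423, 1829, 2235, 2641, 3047, 3453, 3859, 4265, 4671, 5077, 5483, 5889, 6295, 6701, 7107, 7513, 7919, 8325, 8731, 9137, 9543, 9949, 10355, 10761, 11167, 11573, 11979, 12385

k = N/n = 12586/31 = 406
patient 1: 205
patient 2: 205 + 406 = 611
patient 3: 611 + 406 = 1017
patient 4: 1017 + 406 = 1423
patient 5: 1423 + 406 = 1829
patient 6: 1829 + 406 = 2235
patient 7: 2235 + 406 = 2641
patient 8: 2641 + 406 = 3047
patient 9: 3047 + 406 = 3453
patient 10: 3453 + 406 = 3859
patient 11: 3859 + 406 = 4265
patient 12: 4265 + 406 = 4671
patient 13: 4671 + 406 = 5077
patient 14: 5077 + 406 = 5483
patient 15: 5483 + 406 = 5889
patient 16: 5889 + 406 = 6295
patient 17: 6295 + 406 = 6701
patient 18: 6701 + 406 = 7107
patient 19: 7107 + 406 = 7513
patient 20: 7513 + 406 = 7919
patient 21: 7919 + 406 = 8325
patient 22: 8325 + 406 = 8731
patient 23: 8731 + 406 = 9137
patient 24: 9137 + 406 = 9543
patient 25: 9543 + 406 = 9949
patient 26: 9949 + 406 = 10355
patient 27: 10355 + 406 = 10761
patient 28: 10761 + 406 = 11167
patient 29: 11167 + 406 = 11573
patient 30: 11573 + 406 = 11979
patient 31: 11979 + 406 = 12385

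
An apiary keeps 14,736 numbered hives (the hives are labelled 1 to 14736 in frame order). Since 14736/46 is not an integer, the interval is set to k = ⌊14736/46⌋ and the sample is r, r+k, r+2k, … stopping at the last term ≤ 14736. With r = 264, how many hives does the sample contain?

k = ⌊14736/46⌋ = 320
Achieved size = ⌊(14736 − 264)/320⌋ + 1 = ⌊14472/320⌋ + 1 = 45 + 1 = 46
(last selection: 264 + 45×320 = 14664 ≤ 14736; next would be 14984 > 14736)

46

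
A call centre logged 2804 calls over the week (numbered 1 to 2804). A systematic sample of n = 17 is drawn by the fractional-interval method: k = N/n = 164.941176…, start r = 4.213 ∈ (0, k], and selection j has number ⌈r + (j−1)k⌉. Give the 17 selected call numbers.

5, 170, 335, 500, 664, 829, 994, 1159, 1324, 1489, 1654, 1819, 1984, 2149, 2314, 2479, 2644

j=1: r + 0k = 4.213 → ⌈·⌉ = 5
j=2: r + 1k = 169.154176… → ⌈·⌉ = 170
j=3: r + 2k = 334.095352… → ⌈·⌉ = 335
j=4: r + 3k = 499.036529… → ⌈·⌉ = 500
j=5: r + 4k = 663.977705… → ⌈·⌉ = 664
j=6: r + 5k = 828.918882… → ⌈·⌉ = 829
j=7: r + 6k = 993.860058… → ⌈·⌉ = 994
j=8: r + 7k = 1158.801235… → ⌈·⌉ = 1159
j=9: r + 8k = 1323.742411… → ⌈·⌉ = 1324
j=10: r + 9k = 1488.683588… → ⌈·⌉ = 1489
j=11: r + 10k = 1653.624764… → ⌈·⌉ = 1654
j=12: r + 11k = 1818.565941… → ⌈·⌉ = 1819
j=13: r + 12k = 1983.507117… → ⌈·⌉ = 1984
j=14: r + 13k = 2148.448294… → ⌈·⌉ = 2149
j=15: r + 14k = 2313.389470… → ⌈·⌉ = 2314
j=16: r + 15k = 2478.330647… → ⌈·⌉ = 2479
j=17: r + 16k = 2643.271823… → ⌈·⌉ = 2644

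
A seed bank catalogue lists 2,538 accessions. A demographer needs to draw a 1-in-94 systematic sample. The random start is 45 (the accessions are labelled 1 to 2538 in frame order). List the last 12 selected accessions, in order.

1455, 1549, 1643, 1737, 1831, 1925, 2019, 2113, 2207, 2301, 2395, 2489

16th selection = 45 + 15×94 = 1455
17th: 1455 + 94 = 1549
18th: 1549 + 94 = 1643
19th: 1643 + 94 = 1737
20th: 1737 + 94 = 1831
21st: 1831 + 94 = 1925
22nd: 1925 + 94 = 2019
23rd: 2019 + 94 = 2113
24th: 2113 + 94 = 2207
25th: 2207 + 94 = 2301
26th: 2301 + 94 = 2395
27th: 2395 + 94 = 2489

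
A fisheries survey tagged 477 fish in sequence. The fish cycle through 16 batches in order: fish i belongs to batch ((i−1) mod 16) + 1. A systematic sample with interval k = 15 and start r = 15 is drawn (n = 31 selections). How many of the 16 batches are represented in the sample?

16

Consecutive selections differ by k = 15, so their batch numbers differ by 15 mod 16 = 15.
gcd(15, 16) = 1, so the sample visits 16/1 = 16 distinct residues mod 16.
Start 15 is batch 15; the batches hit are 1, 2, 3, 4, 5, 6, 7, 8, 9, 10, 11, 12, 13, 14, 15, 16.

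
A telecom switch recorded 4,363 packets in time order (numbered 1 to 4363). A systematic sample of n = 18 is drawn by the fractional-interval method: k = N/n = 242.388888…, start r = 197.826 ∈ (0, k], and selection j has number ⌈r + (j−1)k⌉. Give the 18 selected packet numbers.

198, 441, 683, 925, 1168, 1410, 1653, 1895, 2137, 2380, 2622, 2865, 3107, 3349, 3592, 3834, 4077, 4319

j=1: r + 0k = 197.826 → ⌈·⌉ = 198
j=2: r + 1k = 440.214888… → ⌈·⌉ = 441
j=3: r + 2k = 682.603777… → ⌈·⌉ = 683
j=4: r + 3k = 924.992666… → ⌈·⌉ = 925
j=5: r + 4k = 1167.381555… → ⌈·⌉ = 1168
j=6: r + 5k = 1409.770444… → ⌈·⌉ = 1410
j=7: r + 6k = 1652.159333… → ⌈·⌉ = 1653
j=8: r + 7k = 1894.548222… → ⌈·⌉ = 1895
j=9: r + 8k = 2136.937111… → ⌈·⌉ = 2137
j=10: r + 9k = 2379.326 → ⌈·⌉ = 2380
j=11: r + 10k = 2621.714888… → ⌈·⌉ = 2622
j=12: r + 11k = 2864.103777… → ⌈·⌉ = 2865
j=13: r + 12k = 3106.492666… → ⌈·⌉ = 3107
j=14: r + 13k = 3348.881555… → ⌈·⌉ = 3349
j=15: r + 14k = 3591.270444… → ⌈·⌉ = 3592
j=16: r + 15k = 3833.659333… → ⌈·⌉ = 3834
j=17: r + 16k = 4076.048222… → ⌈·⌉ = 4077
j=18: r + 17k = 4318.437111… → ⌈·⌉ = 4319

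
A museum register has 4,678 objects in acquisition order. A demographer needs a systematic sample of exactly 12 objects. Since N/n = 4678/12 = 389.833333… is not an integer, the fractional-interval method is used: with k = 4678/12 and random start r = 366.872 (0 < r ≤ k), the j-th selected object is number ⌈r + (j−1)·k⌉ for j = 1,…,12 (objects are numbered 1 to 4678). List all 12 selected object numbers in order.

j=1: r + 0k = 366.872 → ⌈·⌉ = 367
j=2: r + 1k = 756.705333… → ⌈·⌉ = 757
j=3: r + 2k = 1146.538666… → ⌈·⌉ = 1147
j=4: r + 3k = 1536.372 → ⌈·⌉ = 1537
j=5: r + 4k = 1926.205333… → ⌈·⌉ = 1927
j=6: r + 5k = 2316.038666… → ⌈·⌉ = 2317
j=7: r + 6k = 2705.872 → ⌈·⌉ = 2706
j=8: r + 7k = 3095.705333… → ⌈·⌉ = 3096
j=9: r + 8k = 3485.538666… → ⌈·⌉ = 3486
j=10: r + 9k = 3875.372 → ⌈·⌉ = 3876
j=11: r + 10k = 4265.205333… → ⌈·⌉ = 4266
j=12: r + 11k = 4655.038666… → ⌈·⌉ = 4656

367, 757, 1147, 1537, 1927, 2317, 2706, 3096, 3486, 3876, 4266, 4656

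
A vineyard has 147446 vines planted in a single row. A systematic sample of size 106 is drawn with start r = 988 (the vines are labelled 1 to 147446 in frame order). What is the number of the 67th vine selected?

k = 147446/106 = 1391
67th selection = r + (67−1)·k = 988 + 66×1391 = 988 + 91806 = 92794

92794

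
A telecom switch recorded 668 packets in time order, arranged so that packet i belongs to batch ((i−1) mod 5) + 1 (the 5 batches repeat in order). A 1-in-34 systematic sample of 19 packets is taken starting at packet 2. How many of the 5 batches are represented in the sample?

Consecutive selections differ by k = 34, so their batch numbers differ by 34 mod 5 = 4.
gcd(34, 5) = 1, so the sample visits 5/1 = 5 distinct residues mod 5.
Start 2 is batch 2; the batches hit are 1, 2, 3, 4, 5.

5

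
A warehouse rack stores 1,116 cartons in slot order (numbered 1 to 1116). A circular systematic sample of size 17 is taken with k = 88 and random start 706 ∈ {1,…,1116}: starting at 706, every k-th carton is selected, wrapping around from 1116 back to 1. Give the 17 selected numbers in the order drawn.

706, 794, 882, 970, 1058, 30, 118, 206, 294, 382, 470, 558, 646, 734, 822, 910, 998

Selection 1: 706
Selection 2: 706 + 88 = 794
Selection 3: 794 + 88 = 882
Selection 4: 882 + 88 = 970
Selection 5: 970 + 88 = 1058
Selection 6: 1058 + 88 = 1146 → 1146 − 1116 = 30
Selection 7: 30 + 88 = 118
Selection 8: 118 + 88 = 206
Selection 9: 206 + 88 = 294
Selection 10: 294 + 88 = 382
Selection 11: 382 + 88 = 470
Selection 12: 470 + 88 = 558
Selection 13: 558 + 88 = 646
Selection 14: 646 + 88 = 734
Selection 15: 734 + 88 = 822
Selection 16: 822 + 88 = 910
Selection 17: 910 + 88 = 998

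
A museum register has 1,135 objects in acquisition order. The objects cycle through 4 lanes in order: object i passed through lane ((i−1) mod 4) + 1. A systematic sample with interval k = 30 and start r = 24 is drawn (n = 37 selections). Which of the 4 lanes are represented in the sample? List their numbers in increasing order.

Consecutive selections differ by k = 30, so their lane numbers differ by 30 mod 4 = 2.
gcd(30, 4) = 2, so the sample visits 4/2 = 2 distinct residues mod 4.
Start 24 is lane 4; the lanes hit are 2, 4.

2, 4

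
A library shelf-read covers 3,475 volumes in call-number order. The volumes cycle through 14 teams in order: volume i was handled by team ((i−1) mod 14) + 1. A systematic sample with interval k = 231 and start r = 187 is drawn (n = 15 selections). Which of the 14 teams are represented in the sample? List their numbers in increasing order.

Consecutive selections differ by k = 231, so their team numbers differ by 231 mod 14 = 7.
gcd(231, 14) = 7, so the sample visits 14/7 = 2 distinct residues mod 14.
Start 187 is team 5; the teams hit are 5, 12.

5, 12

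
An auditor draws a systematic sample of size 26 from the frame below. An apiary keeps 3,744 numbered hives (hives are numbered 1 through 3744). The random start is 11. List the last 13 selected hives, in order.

1883, 2027, 2171, 2315, 2459, 2603, 2747, 2891, 3035, 3179, 3323, 3467, 3611

k = N/n = 3744/26 = 144
14th selection = 11 + 13×144 = 1883
15th: 1883 + 144 = 2027
16th: 2027 + 144 = 2171
17th: 2171 + 144 = 2315
18th: 2315 + 144 = 2459
19th: 2459 + 144 = 2603
20th: 2603 + 144 = 2747
21st: 2747 + 144 = 2891
22nd: 2891 + 144 = 3035
23rd: 3035 + 144 = 3179
24th: 3179 + 144 = 3323
25th: 3323 + 144 = 3467
26th: 3467 + 144 = 3611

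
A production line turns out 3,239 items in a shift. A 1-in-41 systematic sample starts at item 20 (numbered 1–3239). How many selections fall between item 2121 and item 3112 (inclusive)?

k = 41
First selection ≥ 2121: 20 + ⌈(2121−20)/41⌉·41 = 20 + 52×41 = 2152
Last selection ≤ 3112: 20 + ⌊(3112−20)/41⌋·41 = 20 + 75×41 = 3095
Count = 75 − 52 + 1 = 24

24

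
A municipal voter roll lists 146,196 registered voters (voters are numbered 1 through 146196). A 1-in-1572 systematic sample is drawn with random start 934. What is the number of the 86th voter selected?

k = 1572
86th selection = r + (86−1)·k = 934 + 85×1572 = 934 + 133620 = 134554

134554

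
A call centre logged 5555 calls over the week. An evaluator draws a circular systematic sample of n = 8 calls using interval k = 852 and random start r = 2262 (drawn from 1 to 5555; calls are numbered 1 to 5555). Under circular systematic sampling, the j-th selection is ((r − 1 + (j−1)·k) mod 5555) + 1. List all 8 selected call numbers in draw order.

2262, 3114, 3966, 4818, 115, 967, 1819, 2671

Selection 1: 2262
Selection 2: 2262 + 852 = 3114
Selection 3: 3114 + 852 = 3966
Selection 4: 3966 + 852 = 4818
Selection 5: 4818 + 852 = 5670 → 5670 − 5555 = 115
Selection 6: 115 + 852 = 967
Selection 7: 967 + 852 = 1819
Selection 8: 1819 + 852 = 2671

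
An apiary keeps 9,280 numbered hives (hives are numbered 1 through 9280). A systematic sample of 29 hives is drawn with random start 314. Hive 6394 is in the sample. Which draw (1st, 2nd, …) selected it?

20

k = 9280/29 = 320
position = (6394 − 314)/320 + 1 = 6080/320 + 1 = 19 + 1 = 20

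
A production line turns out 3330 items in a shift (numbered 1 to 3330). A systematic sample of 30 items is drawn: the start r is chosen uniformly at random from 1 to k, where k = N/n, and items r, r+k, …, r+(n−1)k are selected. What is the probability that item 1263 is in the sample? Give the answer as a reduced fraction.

1/111

k = 3330/30 = 111.
Item 1263 is selected iff r ≡ 1263 (mod 111); exactly one such r in {1,…,111}.
Inclusion probability = 1/111.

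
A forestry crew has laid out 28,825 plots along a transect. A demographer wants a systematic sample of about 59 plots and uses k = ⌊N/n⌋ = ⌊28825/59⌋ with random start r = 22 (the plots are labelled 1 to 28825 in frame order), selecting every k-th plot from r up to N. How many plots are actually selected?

k = ⌊28825/59⌋ = 488
Achieved size = ⌊(28825 − 22)/488⌋ + 1 = ⌊28803/488⌋ + 1 = 59 + 1 = 60
(last selection: 22 + 59×488 = 28814 ≤ 28825; next would be 29302 > 28825)

60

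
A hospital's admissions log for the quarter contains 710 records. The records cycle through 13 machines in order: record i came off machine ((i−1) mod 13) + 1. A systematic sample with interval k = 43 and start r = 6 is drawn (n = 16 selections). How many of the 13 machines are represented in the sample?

Consecutive selections differ by k = 43, so their machine numbers differ by 43 mod 13 = 4.
gcd(43, 13) = 1, so the sample visits 13/1 = 13 distinct residues mod 13.
Start 6 is machine 6; the machines hit are 1, 2, 3, 4, 5, 6, 7, 8, 9, 10, 11, 12, 13.

13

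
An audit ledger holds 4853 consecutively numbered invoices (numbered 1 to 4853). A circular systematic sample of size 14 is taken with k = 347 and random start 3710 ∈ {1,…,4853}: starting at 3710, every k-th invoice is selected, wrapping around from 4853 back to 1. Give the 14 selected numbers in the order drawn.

3710, 4057, 4404, 4751, 245, 592, 939, 1286, 1633, 1980, 2327, 2674, 3021, 3368

Selection 1: 3710
Selection 2: 3710 + 347 = 4057
Selection 3: 4057 + 347 = 4404
Selection 4: 4404 + 347 = 4751
Selection 5: 4751 + 347 = 5098 → 5098 − 4853 = 245
Selection 6: 245 + 347 = 592
Selection 7: 592 + 347 = 939
Selection 8: 939 + 347 = 1286
Selection 9: 1286 + 347 = 1633
Selection 10: 1633 + 347 = 1980
Selection 11: 1980 + 347 = 2327
Selection 12: 2327 + 347 = 2674
Selection 13: 2674 + 347 = 3021
Selection 14: 3021 + 347 = 3368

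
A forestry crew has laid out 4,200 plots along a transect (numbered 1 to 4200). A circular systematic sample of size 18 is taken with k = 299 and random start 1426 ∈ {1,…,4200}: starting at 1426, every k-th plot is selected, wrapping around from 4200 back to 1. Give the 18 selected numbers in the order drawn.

1426, 1725, 2024, 2323, 2622, 2921, 3220, 3519, 3818, 4117, 216, 515, 814, 1113, 1412, 1711, 2010, 2309

Selection 1: 1426
Selection 2: 1426 + 299 = 1725
Selection 3: 1725 + 299 = 2024
Selection 4: 2024 + 299 = 2323
Selection 5: 2323 + 299 = 2622
Selection 6: 2622 + 299 = 2921
Selection 7: 2921 + 299 = 3220
Selection 8: 3220 + 299 = 3519
Selection 9: 3519 + 299 = 3818
Selection 10: 3818 + 299 = 4117
Selection 11: 4117 + 299 = 4416 → 4416 − 4200 = 216
Selection 12: 216 + 299 = 515
Selection 13: 515 + 299 = 814
Selection 14: 814 + 299 = 1113
Selection 15: 1113 + 299 = 1412
Selection 16: 1412 + 299 = 1711
Selection 17: 1711 + 299 = 2010
Selection 18: 2010 + 299 = 2309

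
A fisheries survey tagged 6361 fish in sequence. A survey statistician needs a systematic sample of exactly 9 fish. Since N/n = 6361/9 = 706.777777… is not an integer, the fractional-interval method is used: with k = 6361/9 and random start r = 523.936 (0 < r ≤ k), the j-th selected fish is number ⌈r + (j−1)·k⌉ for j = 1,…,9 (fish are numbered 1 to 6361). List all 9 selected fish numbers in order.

j=1: r + 0k = 523.936 → ⌈·⌉ = 524
j=2: r + 1k = 1230.713777… → ⌈·⌉ = 1231
j=3: r + 2k = 1937.491555… → ⌈·⌉ = 1938
j=4: r + 3k = 2644.269333… → ⌈·⌉ = 2645
j=5: r + 4k = 3351.047111… → ⌈·⌉ = 3352
j=6: r + 5k = 4057.824888… → ⌈·⌉ = 4058
j=7: r + 6k = 4764.602666… → ⌈·⌉ = 4765
j=8: r + 7k = 5471.380444… → ⌈·⌉ = 5472
j=9: r + 8k = 6178.158222… → ⌈·⌉ = 6179

524, 1231, 1938, 2645, 3352, 4058, 4765, 5472, 6179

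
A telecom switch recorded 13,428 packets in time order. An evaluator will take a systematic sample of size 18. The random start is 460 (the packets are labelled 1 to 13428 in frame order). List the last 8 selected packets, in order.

k = N/n = 13428/18 = 746
11th selection = 460 + 10×746 = 7920
12th: 7920 + 746 = 8666
13th: 8666 + 746 = 9412
14th: 9412 + 746 = 10158
15th: 10158 + 746 = 10904
16th: 10904 + 746 = 11650
17th: 11650 + 746 = 12396
18th: 12396 + 746 = 13142

7920, 8666, 9412, 10158, 10904, 11650, 12396, 13142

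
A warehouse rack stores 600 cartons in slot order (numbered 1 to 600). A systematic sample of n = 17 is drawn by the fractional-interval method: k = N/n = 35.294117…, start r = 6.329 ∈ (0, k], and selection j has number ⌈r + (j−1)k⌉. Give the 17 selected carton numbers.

j=1: r + 0k = 6.329 → ⌈·⌉ = 7
j=2: r + 1k = 41.623117… → ⌈·⌉ = 42
j=3: r + 2k = 76.917235… → ⌈·⌉ = 77
j=4: r + 3k = 112.211352… → ⌈·⌉ = 113
j=5: r + 4k = 147.505470… → ⌈·⌉ = 148
j=6: r + 5k = 182.799588… → ⌈·⌉ = 183
j=7: r + 6k = 218.093705… → ⌈·⌉ = 219
j=8: r + 7k = 253.387823… → ⌈·⌉ = 254
j=9: r + 8k = 288.681941… → ⌈·⌉ = 289
j=10: r + 9k = 323.976058… → ⌈·⌉ = 324
j=11: r + 10k = 359.270176… → ⌈·⌉ = 360
j=12: r + 11k = 394.564294… → ⌈·⌉ = 395
j=13: r + 12k = 429.858411… → ⌈·⌉ = 430
j=14: r + 13k = 465.152529… → ⌈·⌉ = 466
j=15: r + 14k = 500.446647… → ⌈·⌉ = 501
j=16: r + 15k = 535.740764… → ⌈·⌉ = 536
j=17: r + 16k = 571.034882… → ⌈·⌉ = 572

7, 42, 77, 113, 148, 183, 219, 254, 289, 324, 360, 395, 430, 466, 501, 536, 572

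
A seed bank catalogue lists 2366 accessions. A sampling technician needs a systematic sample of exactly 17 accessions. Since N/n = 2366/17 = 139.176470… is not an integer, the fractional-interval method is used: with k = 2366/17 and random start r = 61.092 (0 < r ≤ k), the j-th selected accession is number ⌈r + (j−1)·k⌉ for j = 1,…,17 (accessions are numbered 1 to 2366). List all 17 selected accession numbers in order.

j=1: r + 0k = 61.092 → ⌈·⌉ = 62
j=2: r + 1k = 200.268470… → ⌈·⌉ = 201
j=3: r + 2k = 339.444941… → ⌈·⌉ = 340
j=4: r + 3k = 478.621411… → ⌈·⌉ = 479
j=5: r + 4k = 617.797882… → ⌈·⌉ = 618
j=6: r + 5k = 756.974352… → ⌈·⌉ = 757
j=7: r + 6k = 896.150823… → ⌈·⌉ = 897
j=8: r + 7k = 1035.327294… → ⌈·⌉ = 1036
j=9: r + 8k = 1174.503764… → ⌈·⌉ = 1175
j=10: r + 9k = 1313.680235… → ⌈·⌉ = 1314
j=11: r + 10k = 1452.856705… → ⌈·⌉ = 1453
j=12: r + 11k = 1592.033176… → ⌈·⌉ = 1593
j=13: r + 12k = 1731.209647… → ⌈·⌉ = 1732
j=14: r + 13k = 1870.386117… → ⌈·⌉ = 1871
j=15: r + 14k = 2009.562588… → ⌈·⌉ = 2010
j=16: r + 15k = 2148.739058… → ⌈·⌉ = 2149
j=17: r + 16k = 2287.915529… → ⌈·⌉ = 2288

62, 201, 340, 479, 618, 757, 897, 1036, 1175, 1314, 1453, 1593, 1732, 1871, 2010, 2149, 2288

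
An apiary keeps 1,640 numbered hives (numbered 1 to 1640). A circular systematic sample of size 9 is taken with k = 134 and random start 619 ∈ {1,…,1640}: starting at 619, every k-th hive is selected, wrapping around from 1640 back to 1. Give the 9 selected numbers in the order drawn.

Selection 1: 619
Selection 2: 619 + 134 = 753
Selection 3: 753 + 134 = 887
Selection 4: 887 + 134 = 1021
Selection 5: 1021 + 134 = 1155
Selection 6: 1155 + 134 = 1289
Selection 7: 1289 + 134 = 1423
Selection 8: 1423 + 134 = 1557
Selection 9: 1557 + 134 = 1691 → 1691 − 1640 = 51

619, 753, 887, 1021, 1155, 1289, 1423, 1557, 51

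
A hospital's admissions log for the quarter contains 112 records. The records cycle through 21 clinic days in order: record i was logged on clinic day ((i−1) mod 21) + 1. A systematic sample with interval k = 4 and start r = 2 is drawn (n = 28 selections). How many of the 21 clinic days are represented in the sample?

Consecutive selections differ by k = 4, so their clinic day numbers differ by 4 mod 21 = 4.
gcd(4, 21) = 1, so the sample visits 21/1 = 21 distinct residues mod 21.
Start 2 is clinic day 2; the clinic days hit are 1, 2, 3, 4, 5, 6, 7, 8, 9, 10, 11, 12, 13, 14, 15, 16, 17, 18, 19, 20, 21.

21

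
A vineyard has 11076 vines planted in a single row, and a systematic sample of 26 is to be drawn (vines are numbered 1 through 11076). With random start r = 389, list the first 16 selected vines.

389, 815, 1241, 1667, 2093, 2519, 2945, 3371, 3797, 4223, 4649, 5075, 5501, 5927, 6353, 6779

k = N/n = 11076/26 = 426
vine 1: 389
vine 2: 389 + 426 = 815
vine 3: 815 + 426 = 1241
vine 4: 1241 + 426 = 1667
vine 5: 1667 + 426 = 2093
vine 6: 2093 + 426 = 2519
vine 7: 2519 + 426 = 2945
vine 8: 2945 + 426 = 3371
vine 9: 3371 + 426 = 3797
vine 10: 3797 + 426 = 4223
vine 11: 4223 + 426 = 4649
vine 12: 4649 + 426 = 5075
vine 13: 5075 + 426 = 5501
vine 14: 5501 + 426 = 5927
vine 15: 5927 + 426 = 6353
vine 16: 6353 + 426 = 6779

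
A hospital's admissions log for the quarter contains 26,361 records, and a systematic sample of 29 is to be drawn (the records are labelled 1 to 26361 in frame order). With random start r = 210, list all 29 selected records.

k = N/n = 26361/29 = 909
record 1: 210
record 2: 210 + 909 = 1119
record 3: 1119 + 909 = 2028
record 4: 2028 + 909 = 2937
record 5: 2937 + 909 = 3846
record 6: 3846 + 909 = 4755
record 7: 4755 + 909 = 5664
record 8: 5664 + 909 = 6573
record 9: 6573 + 909 = 7482
record 10: 7482 + 909 = 8391
record 11: 8391 + 909 = 9300
record 12: 9300 + 909 = 10209
record 13: 10209 + 909 = 11118
record 14: 11118 + 909 = 12027
record 15: 12027 + 909 = 12936
record 16: 12936 + 909 = 13845
record 17: 13845 + 909 = 14754
record 18: 14754 + 909 = 15663
record 19: 15663 + 909 = 16572
record 20: 16572 + 909 = 17481
record 21: 17481 + 909 = 18390
record 22: 18390 + 909 = 19299
record 23: 19299 + 909 = 20208
record 24: 20208 + 909 = 21117
record 25: 21117 + 909 = 22026
record 26: 22026 + 909 = 22935
record 27: 22935 + 909 = 23844
record 28: 23844 + 909 = 24753
record 29: 24753 + 909 = 25662

210, 1119, 2028, 2937, 3846, 4755, 5664, 6573, 7482, 8391, 9300, 10209, 11118, 12027, 12936, 13845, 14754, 15663, 16572, 17481, 18390, 19299, 20208, 21117, 22026, 22935, 23844, 24753, 25662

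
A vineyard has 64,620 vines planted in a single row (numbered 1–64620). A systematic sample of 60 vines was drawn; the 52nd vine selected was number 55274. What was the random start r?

k = 64620/60 = 1077
r = 55274 − (52−1)×1077 = 55274 − 54927 = 347

347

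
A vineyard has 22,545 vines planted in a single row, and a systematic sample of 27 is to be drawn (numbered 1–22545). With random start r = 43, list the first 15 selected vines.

43, 878, 1713, 2548, 3383, 4218, 5053, 5888, 6723, 7558, 8393, 9228, 10063, 10898, 11733

k = N/n = 22545/27 = 835
vine 1: 43
vine 2: 43 + 835 = 878
vine 3: 878 + 835 = 1713
vine 4: 1713 + 835 = 2548
vine 5: 2548 + 835 = 3383
vine 6: 3383 + 835 = 4218
vine 7: 4218 + 835 = 5053
vine 8: 5053 + 835 = 5888
vine 9: 5888 + 835 = 6723
vine 10: 6723 + 835 = 7558
vine 11: 7558 + 835 = 8393
vine 12: 8393 + 835 = 9228
vine 13: 9228 + 835 = 10063
vine 14: 10063 + 835 = 10898
vine 15: 10898 + 835 = 11733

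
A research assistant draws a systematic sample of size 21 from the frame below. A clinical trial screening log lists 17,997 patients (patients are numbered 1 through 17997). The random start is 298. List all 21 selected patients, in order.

k = N/n = 17997/21 = 857
patient 1: 298
patient 2: 298 + 857 = 1155
patient 3: 1155 + 857 = 2012
patient 4: 2012 + 857 = 2869
patient 5: 2869 + 857 = 3726
patient 6: 3726 + 857 = 4583
patient 7: 4583 + 857 = 5440
patient 8: 5440 + 857 = 6297
patient 9: 6297 + 857 = 7154
patient 10: 7154 + 857 = 8011
patient 11: 8011 + 857 = 8868
patient 12: 8868 + 857 = 9725
patient 13: 9725 + 857 = 10582
patient 14: 10582 + 857 = 11439
patient 15: 11439 + 857 = 12296
patient 16: 12296 + 857 = 13153
patient 17: 13153 + 857 = 14010
patient 18: 14010 + 857 = 14867
patient 19: 14867 + 857 = 15724
patient 20: 15724 + 857 = 16581
patient 21: 16581 + 857 = 17438

298, 1155, 2012, 2869, 3726, 4583, 5440, 6297, 7154, 8011, 8868, 9725, 10582, 11439, 12296, 13153, 14010, 14867, 15724, 16581, 17438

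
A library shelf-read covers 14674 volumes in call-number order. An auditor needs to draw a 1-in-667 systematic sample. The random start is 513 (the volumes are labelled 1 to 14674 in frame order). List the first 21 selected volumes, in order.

513, 1180, 1847, 2514, 3181, 3848, 4515, 5182, 5849, 6516, 7183, 7850, 8517, 9184, 9851, 10518, 11185, 11852, 12519, 13186, 13853

volume 1: 513
volume 2: 513 + 667 = 1180
volume 3: 1180 + 667 = 1847
volume 4: 1847 + 667 = 2514
volume 5: 2514 + 667 = 3181
volume 6: 3181 + 667 = 3848
volume 7: 3848 + 667 = 4515
volume 8: 4515 + 667 = 5182
volume 9: 5182 + 667 = 5849
volume 10: 5849 + 667 = 6516
volume 11: 6516 + 667 = 7183
volume 12: 7183 + 667 = 7850
volume 13: 7850 + 667 = 8517
volume 14: 8517 + 667 = 9184
volume 15: 9184 + 667 = 9851
volume 16: 9851 + 667 = 10518
volume 17: 10518 + 667 = 11185
volume 18: 11185 + 667 = 11852
volume 19: 11852 + 667 = 12519
volume 20: 12519 + 667 = 13186
volume 21: 13186 + 667 = 13853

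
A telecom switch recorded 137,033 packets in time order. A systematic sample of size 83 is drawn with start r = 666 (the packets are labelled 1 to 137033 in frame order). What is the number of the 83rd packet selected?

k = 137033/83 = 1651
83rd selection = r + (83−1)·k = 666 + 82×1651 = 666 + 135382 = 136048

136048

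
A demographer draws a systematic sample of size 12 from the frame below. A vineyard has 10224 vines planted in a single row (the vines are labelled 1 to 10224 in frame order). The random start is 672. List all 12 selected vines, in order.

672, 1524, 2376, 3228, 4080, 4932, 5784, 6636, 7488, 8340, 9192, 10044

k = N/n = 10224/12 = 852
vine 1: 672
vine 2: 672 + 852 = 1524
vine 3: 1524 + 852 = 2376
vine 4: 2376 + 852 = 3228
vine 5: 3228 + 852 = 4080
vine 6: 4080 + 852 = 4932
vine 7: 4932 + 852 = 5784
vine 8: 5784 + 852 = 6636
vine 9: 6636 + 852 = 7488
vine 10: 7488 + 852 = 8340
vine 11: 8340 + 852 = 9192
vine 12: 9192 + 852 = 10044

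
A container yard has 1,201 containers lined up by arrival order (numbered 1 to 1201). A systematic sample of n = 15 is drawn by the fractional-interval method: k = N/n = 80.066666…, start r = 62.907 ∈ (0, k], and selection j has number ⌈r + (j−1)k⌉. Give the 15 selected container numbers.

j=1: r + 0k = 62.907 → ⌈·⌉ = 63
j=2: r + 1k = 142.973666… → ⌈·⌉ = 143
j=3: r + 2k = 223.040333… → ⌈·⌉ = 224
j=4: r + 3k = 303.107 → ⌈·⌉ = 304
j=5: r + 4k = 383.173666… → ⌈·⌉ = 384
j=6: r + 5k = 463.240333… → ⌈·⌉ = 464
j=7: r + 6k = 543.307 → ⌈·⌉ = 544
j=8: r + 7k = 623.373666… → ⌈·⌉ = 624
j=9: r + 8k = 703.440333… → ⌈·⌉ = 704
j=10: r + 9k = 783.507 → ⌈·⌉ = 784
j=11: r + 10k = 863.573666… → ⌈·⌉ = 864
j=12: r + 11k = 943.640333… → ⌈·⌉ = 944
j=13: r + 12k = 1023.707 → ⌈·⌉ = 1024
j=14: r + 13k = 1103.773666… → ⌈·⌉ = 1104
j=15: r + 14k = 1183.840333… → ⌈·⌉ = 1184

63, 143, 224, 304, 384, 464, 544, 624, 704, 784, 864, 944, 1024, 1104, 1184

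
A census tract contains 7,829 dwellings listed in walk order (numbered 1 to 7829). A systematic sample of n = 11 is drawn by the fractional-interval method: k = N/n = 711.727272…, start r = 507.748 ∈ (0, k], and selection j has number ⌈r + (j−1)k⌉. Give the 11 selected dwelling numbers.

j=1: r + 0k = 507.748 → ⌈·⌉ = 508
j=2: r + 1k = 1219.475272… → ⌈·⌉ = 1220
j=3: r + 2k = 1931.202545… → ⌈·⌉ = 1932
j=4: r + 3k = 2642.929818… → ⌈·⌉ = 2643
j=5: r + 4k = 3354.657090… → ⌈·⌉ = 3355
j=6: r + 5k = 4066.384363… → ⌈·⌉ = 4067
j=7: r + 6k = 4778.111636… → ⌈·⌉ = 4779
j=8: r + 7k = 5489.838909… → ⌈·⌉ = 5490
j=9: r + 8k = 6201.566181… → ⌈·⌉ = 6202
j=10: r + 9k = 6913.293454… → ⌈·⌉ = 6914
j=11: r + 10k = 7625.020727… → ⌈·⌉ = 7626

508, 1220, 1932, 2643, 3355, 4067, 4779, 5490, 6202, 6914, 7626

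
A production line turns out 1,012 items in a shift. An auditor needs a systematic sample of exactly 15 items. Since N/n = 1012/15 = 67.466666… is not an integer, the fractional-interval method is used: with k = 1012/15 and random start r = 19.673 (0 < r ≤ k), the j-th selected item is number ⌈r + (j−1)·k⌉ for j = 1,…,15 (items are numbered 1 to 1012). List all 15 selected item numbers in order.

20, 88, 155, 223, 290, 358, 425, 492, 560, 627, 695, 762, 830, 897, 965

j=1: r + 0k = 19.673 → ⌈·⌉ = 20
j=2: r + 1k = 87.139666… → ⌈·⌉ = 88
j=3: r + 2k = 154.606333… → ⌈·⌉ = 155
j=4: r + 3k = 222.073 → ⌈·⌉ = 223
j=5: r + 4k = 289.539666… → ⌈·⌉ = 290
j=6: r + 5k = 357.006333… → ⌈·⌉ = 358
j=7: r + 6k = 424.473 → ⌈·⌉ = 425
j=8: r + 7k = 491.939666… → ⌈·⌉ = 492
j=9: r + 8k = 559.406333… → ⌈·⌉ = 560
j=10: r + 9k = 626.873 → ⌈·⌉ = 627
j=11: r + 10k = 694.339666… → ⌈·⌉ = 695
j=12: r + 11k = 761.806333… → ⌈·⌉ = 762
j=13: r + 12k = 829.273 → ⌈·⌉ = 830
j=14: r + 13k = 896.739666… → ⌈·⌉ = 897
j=15: r + 14k = 964.206333… → ⌈·⌉ = 965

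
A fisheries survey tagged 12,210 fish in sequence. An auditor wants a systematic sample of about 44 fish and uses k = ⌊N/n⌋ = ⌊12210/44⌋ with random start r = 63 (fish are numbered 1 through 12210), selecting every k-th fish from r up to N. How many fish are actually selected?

k = ⌊12210/44⌋ = 277
Achieved size = ⌊(12210 − 63)/277⌋ + 1 = ⌊12147/277⌋ + 1 = 43 + 1 = 44
(last selection: 63 + 43×277 = 11974 ≤ 12210; next would be 12251 > 12210)

44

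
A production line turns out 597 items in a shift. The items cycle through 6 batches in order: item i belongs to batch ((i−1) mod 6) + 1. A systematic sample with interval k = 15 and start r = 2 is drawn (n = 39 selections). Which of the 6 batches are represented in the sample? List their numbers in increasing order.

Consecutive selections differ by k = 15, so their batch numbers differ by 15 mod 6 = 3.
gcd(15, 6) = 3, so the sample visits 6/3 = 2 distinct residues mod 6.
Start 2 is batch 2; the batches hit are 2, 5.

2, 5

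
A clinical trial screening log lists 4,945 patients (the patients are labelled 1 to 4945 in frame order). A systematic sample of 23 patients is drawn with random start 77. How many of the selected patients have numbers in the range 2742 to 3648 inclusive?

k = 4945/23 = 215
First selection ≥ 2742: 77 + ⌈(2742−77)/215⌉·215 = 77 + 13×215 = 2872
Last selection ≤ 3648: 77 + ⌊(3648−77)/215⌋·215 = 77 + 16×215 = 3517
Count = 16 − 13 + 1 = 4

4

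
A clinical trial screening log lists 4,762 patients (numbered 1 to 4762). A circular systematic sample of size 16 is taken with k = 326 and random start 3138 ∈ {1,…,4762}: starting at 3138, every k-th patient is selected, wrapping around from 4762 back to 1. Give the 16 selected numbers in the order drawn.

3138, 3464, 3790, 4116, 4442, 6, 332, 658, 984, 1310, 1636, 1962, 2288, 2614, 2940, 3266

Selection 1: 3138
Selection 2: 3138 + 326 = 3464
Selection 3: 3464 + 326 = 3790
Selection 4: 3790 + 326 = 4116
Selection 5: 4116 + 326 = 4442
Selection 6: 4442 + 326 = 4768 → 4768 − 4762 = 6
Selection 7: 6 + 326 = 332
Selection 8: 332 + 326 = 658
Selection 9: 658 + 326 = 984
Selection 10: 984 + 326 = 1310
Selection 11: 1310 + 326 = 1636
Selection 12: 1636 + 326 = 1962
Selection 13: 1962 + 326 = 2288
Selection 14: 2288 + 326 = 2614
Selection 15: 2614 + 326 = 2940
Selection 16: 2940 + 326 = 3266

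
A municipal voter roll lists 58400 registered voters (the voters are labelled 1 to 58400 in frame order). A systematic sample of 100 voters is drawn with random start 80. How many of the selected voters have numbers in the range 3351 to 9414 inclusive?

10

k = 58400/100 = 584
First selection ≥ 3351: 80 + ⌈(3351−80)/584⌉·584 = 80 + 6×584 = 3584
Last selection ≤ 9414: 80 + ⌊(9414−80)/584⌋·584 = 80 + 15×584 = 8840
Count = 15 − 6 + 1 = 10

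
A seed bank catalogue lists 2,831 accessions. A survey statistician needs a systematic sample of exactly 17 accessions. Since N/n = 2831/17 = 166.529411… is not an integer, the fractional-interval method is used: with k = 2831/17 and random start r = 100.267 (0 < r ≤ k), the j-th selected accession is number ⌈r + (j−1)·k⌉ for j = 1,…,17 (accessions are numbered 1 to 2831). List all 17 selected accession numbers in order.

j=1: r + 0k = 100.267 → ⌈·⌉ = 101
j=2: r + 1k = 266.796411… → ⌈·⌉ = 267
j=3: r + 2k = 433.325823… → ⌈·⌉ = 434
j=4: r + 3k = 599.855235… → ⌈·⌉ = 600
j=5: r + 4k = 766.384647… → ⌈·⌉ = 767
j=6: r + 5k = 932.914058… → ⌈·⌉ = 933
j=7: r + 6k = 1099.443470… → ⌈·⌉ = 1100
j=8: r + 7k = 1265.972882… → ⌈·⌉ = 1266
j=9: r + 8k = 1432.502294… → ⌈·⌉ = 1433
j=10: r + 9k = 1599.031705… → ⌈·⌉ = 1600
j=11: r + 10k = 1765.561117… → ⌈·⌉ = 1766
j=12: r + 11k = 1932.090529… → ⌈·⌉ = 1933
j=13: r + 12k = 2098.619941… → ⌈·⌉ = 2099
j=14: r + 13k = 2265.149352… → ⌈·⌉ = 2266
j=15: r + 14k = 2431.678764… → ⌈·⌉ = 2432
j=16: r + 15k = 2598.208176… → ⌈·⌉ = 2599
j=17: r + 16k = 2764.737588… → ⌈·⌉ = 2765

101, 267, 434, 600, 767, 933, 1100, 1266, 1433, 1600, 1766, 1933, 2099, 2266, 2432, 2599, 2765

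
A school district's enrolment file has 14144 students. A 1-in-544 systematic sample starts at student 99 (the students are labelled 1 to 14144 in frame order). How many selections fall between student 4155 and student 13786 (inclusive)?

k = 544
First selection ≥ 4155: 99 + ⌈(4155−99)/544⌉·544 = 99 + 8×544 = 4451
Last selection ≤ 13786: 99 + ⌊(13786−99)/544⌋·544 = 99 + 25×544 = 13699
Count = 25 − 8 + 1 = 18

18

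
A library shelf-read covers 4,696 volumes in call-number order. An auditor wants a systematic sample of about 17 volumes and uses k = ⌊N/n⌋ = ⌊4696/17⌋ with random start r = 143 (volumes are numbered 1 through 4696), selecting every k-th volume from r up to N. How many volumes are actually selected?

k = ⌊4696/17⌋ = 276
Achieved size = ⌊(4696 − 143)/276⌋ + 1 = ⌊4553/276⌋ + 1 = 16 + 1 = 17
(last selection: 143 + 16×276 = 4559 ≤ 4696; next would be 4835 > 4696)

17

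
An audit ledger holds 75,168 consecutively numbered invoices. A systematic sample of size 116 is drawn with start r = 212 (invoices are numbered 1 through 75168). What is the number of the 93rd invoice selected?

k = 75168/116 = 648
93rd selection = r + (93−1)·k = 212 + 92×648 = 212 + 59616 = 59828

59828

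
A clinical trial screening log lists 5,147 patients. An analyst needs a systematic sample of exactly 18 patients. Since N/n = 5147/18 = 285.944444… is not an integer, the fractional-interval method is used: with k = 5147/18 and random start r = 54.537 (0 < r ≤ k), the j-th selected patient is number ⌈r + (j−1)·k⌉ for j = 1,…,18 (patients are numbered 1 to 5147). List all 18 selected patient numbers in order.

55, 341, 627, 913, 1199, 1485, 1771, 2057, 2343, 2629, 2914, 3200, 3486, 3772, 4058, 4344, 4630, 4916

j=1: r + 0k = 54.537 → ⌈·⌉ = 55
j=2: r + 1k = 340.481444… → ⌈·⌉ = 341
j=3: r + 2k = 626.425888… → ⌈·⌉ = 627
j=4: r + 3k = 912.370333… → ⌈·⌉ = 913
j=5: r + 4k = 1198.314777… → ⌈·⌉ = 1199
j=6: r + 5k = 1484.259222… → ⌈·⌉ = 1485
j=7: r + 6k = 1770.203666… → ⌈·⌉ = 1771
j=8: r + 7k = 2056.148111… → ⌈·⌉ = 2057
j=9: r + 8k = 2342.092555… → ⌈·⌉ = 2343
j=10: r + 9k = 2628.037 → ⌈·⌉ = 2629
j=11: r + 10k = 2913.981444… → ⌈·⌉ = 2914
j=12: r + 11k = 3199.925888… → ⌈·⌉ = 3200
j=13: r + 12k = 3485.870333… → ⌈·⌉ = 3486
j=14: r + 13k = 3771.814777… → ⌈·⌉ = 3772
j=15: r + 14k = 4057.759222… → ⌈·⌉ = 4058
j=16: r + 15k = 4343.703666… → ⌈·⌉ = 4344
j=17: r + 16k = 4629.648111… → ⌈·⌉ = 4630
j=18: r + 17k = 4915.592555… → ⌈·⌉ = 4916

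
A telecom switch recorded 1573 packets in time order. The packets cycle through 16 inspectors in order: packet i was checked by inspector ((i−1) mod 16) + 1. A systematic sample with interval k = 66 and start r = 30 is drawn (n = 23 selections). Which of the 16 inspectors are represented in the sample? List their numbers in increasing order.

2, 4, 6, 8, 10, 12, 14, 16

Consecutive selections differ by k = 66, so their inspector numbers differ by 66 mod 16 = 2.
gcd(66, 16) = 2, so the sample visits 16/2 = 8 distinct residues mod 16.
Start 30 is inspector 14; the inspectors hit are 2, 4, 6, 8, 10, 12, 14, 16.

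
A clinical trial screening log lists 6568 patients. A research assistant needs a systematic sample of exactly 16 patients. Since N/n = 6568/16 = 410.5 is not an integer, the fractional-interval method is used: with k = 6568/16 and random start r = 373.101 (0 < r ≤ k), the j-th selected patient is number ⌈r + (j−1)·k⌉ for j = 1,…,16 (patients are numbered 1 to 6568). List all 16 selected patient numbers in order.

j=1: r + 0k = 373.101 → ⌈·⌉ = 374
j=2: r + 1k = 783.601 → ⌈·⌉ = 784
j=3: r + 2k = 1194.101 → ⌈·⌉ = 1195
j=4: r + 3k = 1604.601 → ⌈·⌉ = 1605
j=5: r + 4k = 2015.101 → ⌈·⌉ = 2016
j=6: r + 5k = 2425.601 → ⌈·⌉ = 2426
j=7: r + 6k = 2836.101 → ⌈·⌉ = 2837
j=8: r + 7k = 3246.601 → ⌈·⌉ = 3247
j=9: r + 8k = 3657.101 → ⌈·⌉ = 3658
j=10: r + 9k = 4067.601 → ⌈·⌉ = 4068
j=11: r + 10k = 4478.101 → ⌈·⌉ = 4479
j=12: r + 11k = 4888.601 → ⌈·⌉ = 4889
j=13: r + 12k = 5299.101 → ⌈·⌉ = 5300
j=14: r + 13k = 5709.601 → ⌈·⌉ = 5710
j=15: r + 14k = 6120.101 → ⌈·⌉ = 6121
j=16: r + 15k = 6530.601 → ⌈·⌉ = 6531

374, 784, 1195, 1605, 2016, 2426, 2837, 3247, 3658, 4068, 4479, 4889, 5300, 5710, 6121, 6531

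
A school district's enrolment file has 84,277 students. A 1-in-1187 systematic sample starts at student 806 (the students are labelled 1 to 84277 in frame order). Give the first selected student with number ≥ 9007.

9115

k = 1187
Steps past start: ⌈(9007 − 806)/1187⌉ = ⌈8201/1187⌉ = 7
Selected student: 806 + 7×1187 = 9115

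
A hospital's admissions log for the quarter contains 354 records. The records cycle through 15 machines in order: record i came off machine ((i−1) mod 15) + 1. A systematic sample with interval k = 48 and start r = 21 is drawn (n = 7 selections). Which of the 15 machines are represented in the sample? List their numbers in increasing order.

Consecutive selections differ by k = 48, so their machine numbers differ by 48 mod 15 = 3.
gcd(48, 15) = 3, so the sample visits 15/3 = 5 distinct residues mod 15.
Start 21 is machine 6; the machines hit are 3, 6, 9, 12, 15.

3, 6, 9, 12, 15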